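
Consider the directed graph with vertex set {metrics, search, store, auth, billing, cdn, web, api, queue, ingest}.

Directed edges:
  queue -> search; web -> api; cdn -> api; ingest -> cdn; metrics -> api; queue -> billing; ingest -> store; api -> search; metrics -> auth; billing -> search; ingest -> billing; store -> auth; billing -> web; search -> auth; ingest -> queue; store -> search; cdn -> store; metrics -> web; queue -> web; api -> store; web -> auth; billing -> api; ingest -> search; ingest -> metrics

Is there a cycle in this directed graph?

No

DFS with white/gray/black marking, starting from ingest:
ingest gray
  metrics gray
    auth gray
    auth black
    api gray
      store gray
        store→auth: auth black — skip
        search gray
          search→auth: auth black — skip
        search black
      store black
      api→search: search black — skip
    api black
    web gray
      web→auth: auth black — skip
      web→api: api black — skip
    web black
  metrics black
  queue gray
    billing gray
      billing→search: search black — skip
      billing→web: web black — skip
      billing→api: api black — skip
    billing black
    queue→web: web black — skip
    queue→search: search black — skip
  queue black
  ingest→billing: billing black — skip
  cdn gray
    cdn→store: store black — skip
    cdn→api: api black — skip
  cdn black
  ingest→store: store black — skip
  ingest→search: search black — skip
ingest black
Every edge goes to a white or black vertex — no back edge, so the graph is acyclic.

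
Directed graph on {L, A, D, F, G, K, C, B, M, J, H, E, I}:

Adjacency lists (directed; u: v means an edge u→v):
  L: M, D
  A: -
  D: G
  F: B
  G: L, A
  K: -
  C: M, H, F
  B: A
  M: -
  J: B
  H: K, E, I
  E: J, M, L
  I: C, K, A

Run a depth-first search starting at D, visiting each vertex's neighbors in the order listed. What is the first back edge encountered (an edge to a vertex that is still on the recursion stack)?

L->D

DFS from D (visiting each vertex's neighbors in the order listed); mark gray on enter, black on exit:
D gray
  G gray
    L gray
      M gray
      M black
      L→D: D is gray → back edge
First back edge: L → D.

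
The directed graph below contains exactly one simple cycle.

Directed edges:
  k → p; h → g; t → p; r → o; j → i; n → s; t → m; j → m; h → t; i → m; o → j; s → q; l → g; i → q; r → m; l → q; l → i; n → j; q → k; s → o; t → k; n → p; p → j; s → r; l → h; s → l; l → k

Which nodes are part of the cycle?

i, j, k, p, q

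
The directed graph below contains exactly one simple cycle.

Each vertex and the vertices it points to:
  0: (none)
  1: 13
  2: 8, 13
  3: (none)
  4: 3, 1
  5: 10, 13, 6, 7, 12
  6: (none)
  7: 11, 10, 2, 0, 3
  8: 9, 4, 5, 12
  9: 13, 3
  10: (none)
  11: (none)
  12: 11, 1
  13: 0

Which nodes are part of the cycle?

2, 5, 7, 8

DFS with gray/black marking from 8:
8 gray
  9 gray
    13 gray
      0 gray
      0 black
    13 black
    3 gray
    3 black
  9 black
  4 gray
    4→3: 3 black — skip
    1 gray
      1→13: 13 black — skip
    1 black
  4 black
  5 gray
    10 gray
    10 black
    5→13: 13 black — skip
    6 gray
    6 black
    7 gray
      11 gray
      11 black
      7→10: 10 black — skip
      2 gray
        2→8: 8 is gray → back edge
Back edge closes the cycle 8 → 5 → 7 → 2 → 8; its vertices are {2, 5, 7, 8}.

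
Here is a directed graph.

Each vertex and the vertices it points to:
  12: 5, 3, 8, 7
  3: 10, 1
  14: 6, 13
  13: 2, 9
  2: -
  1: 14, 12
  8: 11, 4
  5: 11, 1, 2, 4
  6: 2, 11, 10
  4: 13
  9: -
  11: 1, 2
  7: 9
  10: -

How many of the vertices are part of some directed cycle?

8

A vertex is on a directed cycle iff it belongs to a strongly connected component of size ≥ 2 (or has a self-loop).
The vertices on cycles are {1, 3, 5, 6, 8, 11, 12, 14} — 8 in total.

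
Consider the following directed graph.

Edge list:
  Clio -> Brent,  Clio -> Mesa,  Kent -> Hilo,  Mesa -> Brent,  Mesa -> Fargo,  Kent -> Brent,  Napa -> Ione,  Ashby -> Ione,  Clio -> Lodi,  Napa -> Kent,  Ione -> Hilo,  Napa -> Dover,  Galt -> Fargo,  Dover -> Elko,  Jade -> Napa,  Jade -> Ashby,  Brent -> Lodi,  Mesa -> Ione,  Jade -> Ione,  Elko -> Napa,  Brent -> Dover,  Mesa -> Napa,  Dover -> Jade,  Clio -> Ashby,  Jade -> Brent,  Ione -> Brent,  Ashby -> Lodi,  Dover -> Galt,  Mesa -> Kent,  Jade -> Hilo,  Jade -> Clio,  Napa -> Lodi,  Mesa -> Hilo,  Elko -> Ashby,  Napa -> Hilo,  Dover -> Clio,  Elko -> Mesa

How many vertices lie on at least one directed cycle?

10

A vertex is on a directed cycle iff it belongs to a strongly connected component of size ≥ 2 (or has a self-loop).
The vertices on cycles are {Clio, Elko, Ione, Jade, Kent, Mesa, Napa, Ashby, Brent, Dover} — 10 in total.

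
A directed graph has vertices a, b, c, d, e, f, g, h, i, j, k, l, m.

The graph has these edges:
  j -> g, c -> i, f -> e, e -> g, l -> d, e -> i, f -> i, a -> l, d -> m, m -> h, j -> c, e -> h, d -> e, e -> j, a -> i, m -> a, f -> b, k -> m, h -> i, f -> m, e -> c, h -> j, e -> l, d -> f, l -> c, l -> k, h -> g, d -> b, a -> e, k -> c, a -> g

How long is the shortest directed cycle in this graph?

3

For each vertex v, BFS finds the shortest path from v back to v.
The shortest such closed walk is l → d → e → l, length 3.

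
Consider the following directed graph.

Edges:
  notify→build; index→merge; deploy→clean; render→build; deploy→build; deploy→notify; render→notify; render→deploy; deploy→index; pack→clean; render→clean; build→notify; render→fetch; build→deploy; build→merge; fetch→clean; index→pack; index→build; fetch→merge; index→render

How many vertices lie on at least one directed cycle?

5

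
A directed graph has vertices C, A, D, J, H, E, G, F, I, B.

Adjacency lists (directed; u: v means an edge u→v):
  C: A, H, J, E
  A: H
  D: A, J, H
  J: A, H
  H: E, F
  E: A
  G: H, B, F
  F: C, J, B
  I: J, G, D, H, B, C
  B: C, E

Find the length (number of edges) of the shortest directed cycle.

3

For each vertex v, BFS finds the shortest path from v back to v.
The shortest such closed walk is F → C → H → F, length 3.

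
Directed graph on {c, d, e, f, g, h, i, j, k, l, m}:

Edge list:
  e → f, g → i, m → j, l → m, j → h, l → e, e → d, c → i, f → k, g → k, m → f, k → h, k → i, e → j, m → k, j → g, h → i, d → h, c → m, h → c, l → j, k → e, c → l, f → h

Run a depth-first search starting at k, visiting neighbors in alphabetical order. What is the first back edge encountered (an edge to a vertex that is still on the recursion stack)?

DFS from k (visiting neighbors in alphabetical order); mark gray on enter, black on exit:
k gray
  e gray
    d gray
      h gray
        c gray
          i gray
          i black
          l gray
            l→e: e is gray → back edge
First back edge: l → e.

l->e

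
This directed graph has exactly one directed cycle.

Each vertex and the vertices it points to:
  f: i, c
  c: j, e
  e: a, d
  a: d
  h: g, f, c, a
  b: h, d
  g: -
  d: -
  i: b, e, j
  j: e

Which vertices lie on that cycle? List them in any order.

b, f, h, i

DFS with gray/black marking from h:
h gray
  g gray
  g black
  f gray
    i gray
      b gray
        b→h: h is gray → back edge
Back edge closes the cycle h → f → i → b → h; its vertices are {b, f, h, i}.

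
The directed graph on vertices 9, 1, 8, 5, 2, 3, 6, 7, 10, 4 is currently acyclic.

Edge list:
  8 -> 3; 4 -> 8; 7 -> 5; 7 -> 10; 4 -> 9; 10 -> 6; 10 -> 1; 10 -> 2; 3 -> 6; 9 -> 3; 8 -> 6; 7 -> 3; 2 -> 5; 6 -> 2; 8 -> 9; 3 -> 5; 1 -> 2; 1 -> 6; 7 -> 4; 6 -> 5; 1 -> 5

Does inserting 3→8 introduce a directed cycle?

Yes

Adding 3→8 creates a cycle iff 8 can already reach 3.
Path from 8: 8 → 3.
So 8 → … → 3 → 8 is a cycle.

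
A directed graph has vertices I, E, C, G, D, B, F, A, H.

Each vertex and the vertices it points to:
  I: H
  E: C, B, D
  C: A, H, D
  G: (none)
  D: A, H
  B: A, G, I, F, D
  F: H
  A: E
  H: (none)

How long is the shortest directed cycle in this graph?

3

For each vertex v, BFS finds the shortest path from v back to v.
The shortest such closed walk is E → B → A → E, length 3.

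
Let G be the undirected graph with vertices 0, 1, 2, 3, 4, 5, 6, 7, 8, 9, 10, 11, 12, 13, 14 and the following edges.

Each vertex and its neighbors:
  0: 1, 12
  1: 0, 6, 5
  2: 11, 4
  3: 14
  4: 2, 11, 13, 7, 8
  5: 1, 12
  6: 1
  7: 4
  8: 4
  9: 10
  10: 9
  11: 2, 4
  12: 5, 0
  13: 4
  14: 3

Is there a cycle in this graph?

DFS, tracking each vertex's parent; an edge to a visited non-parent vertex closes a cycle.
Start from 1:
visit 1 (parent –)
  visit 0 (parent 1)
    0–1: parent, skip
    visit 12 (parent 0)
      visit 5 (parent 12)
        5–1: 1 visited and ≠ parent → cycle
Cycle: 1 – 0 – 12 – 5 – 1.

Yes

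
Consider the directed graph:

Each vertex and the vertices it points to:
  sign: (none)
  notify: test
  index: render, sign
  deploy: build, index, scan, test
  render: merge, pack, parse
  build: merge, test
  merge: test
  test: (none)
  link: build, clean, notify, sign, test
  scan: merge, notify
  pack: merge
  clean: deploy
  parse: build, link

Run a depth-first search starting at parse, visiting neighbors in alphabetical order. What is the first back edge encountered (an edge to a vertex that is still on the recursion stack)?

DFS from parse (visiting neighbors in alphabetical order); mark gray on enter, black on exit:
parse gray
  build gray
    merge gray
      test gray
      test black
    merge black
    build→test: test black — skip
  build black
  link gray
    link→build: build black — skip
    clean gray
      deploy gray
        deploy→build: build black — skip
        index gray
          render gray
            render→merge: merge black — skip
            pack gray
              pack→merge: merge black — skip
            pack black
            render→parse: parse is gray → back edge
First back edge: render → parse.

render->parse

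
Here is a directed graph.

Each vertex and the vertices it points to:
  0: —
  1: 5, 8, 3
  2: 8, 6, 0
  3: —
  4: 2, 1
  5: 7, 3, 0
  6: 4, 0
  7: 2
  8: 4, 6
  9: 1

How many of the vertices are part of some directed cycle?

A vertex is on a directed cycle iff it belongs to a strongly connected component of size ≥ 2 (or has a self-loop).
The vertices on cycles are {1, 2, 4, 5, 6, 7, 8} — 7 in total.

7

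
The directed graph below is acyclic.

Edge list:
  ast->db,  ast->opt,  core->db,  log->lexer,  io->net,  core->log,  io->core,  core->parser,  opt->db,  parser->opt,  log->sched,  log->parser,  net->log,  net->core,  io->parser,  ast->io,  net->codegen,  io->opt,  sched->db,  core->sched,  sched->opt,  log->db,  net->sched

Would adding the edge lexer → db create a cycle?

Adding lexer→db creates a cycle iff db can already reach lexer.
Explore from db: no path reaches lexer. The graph stays acyclic.

No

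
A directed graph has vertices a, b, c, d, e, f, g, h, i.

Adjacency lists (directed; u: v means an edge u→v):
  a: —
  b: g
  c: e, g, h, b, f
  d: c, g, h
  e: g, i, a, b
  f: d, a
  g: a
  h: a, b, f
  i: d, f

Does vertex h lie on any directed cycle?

Yes

h is on a cycle iff h can reach itself via ≥1 edge.
h → f → d → h — yes.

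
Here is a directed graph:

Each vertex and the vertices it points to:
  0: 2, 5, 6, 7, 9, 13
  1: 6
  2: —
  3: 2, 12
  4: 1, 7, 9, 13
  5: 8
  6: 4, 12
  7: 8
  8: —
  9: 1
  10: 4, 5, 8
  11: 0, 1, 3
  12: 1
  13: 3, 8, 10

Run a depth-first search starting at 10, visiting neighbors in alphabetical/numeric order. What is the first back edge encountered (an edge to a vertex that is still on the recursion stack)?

DFS from 10 (visiting neighbors in alphabetical/numeric order); mark gray on enter, black on exit:
10 gray
  4 gray
    1 gray
      6 gray
        6→4: 4 is gray → back edge
First back edge: 6 → 4.

6→4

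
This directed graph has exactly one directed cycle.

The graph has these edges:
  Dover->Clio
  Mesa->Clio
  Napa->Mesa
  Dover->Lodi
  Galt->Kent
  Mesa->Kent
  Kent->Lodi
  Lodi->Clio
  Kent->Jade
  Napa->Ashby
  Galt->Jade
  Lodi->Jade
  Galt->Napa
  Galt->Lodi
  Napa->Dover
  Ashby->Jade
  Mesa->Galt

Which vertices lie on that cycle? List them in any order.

DFS with gray/black marking from Napa:
Napa gray
  Ashby gray
    Jade gray
    Jade black
  Ashby black
  Dover gray
    Clio gray
    Clio black
    Lodi gray
      Lodi→Clio: Clio black — skip
      Lodi→Jade: Jade black — skip
    Lodi black
  Dover black
  Mesa gray
    Galt gray
      Galt→Lodi: Lodi black — skip
      Galt→Napa: Napa is gray → back edge
Back edge closes the cycle Napa → Mesa → Galt → Napa; its vertices are {Galt, Mesa, Napa}.

Galt, Mesa, Napa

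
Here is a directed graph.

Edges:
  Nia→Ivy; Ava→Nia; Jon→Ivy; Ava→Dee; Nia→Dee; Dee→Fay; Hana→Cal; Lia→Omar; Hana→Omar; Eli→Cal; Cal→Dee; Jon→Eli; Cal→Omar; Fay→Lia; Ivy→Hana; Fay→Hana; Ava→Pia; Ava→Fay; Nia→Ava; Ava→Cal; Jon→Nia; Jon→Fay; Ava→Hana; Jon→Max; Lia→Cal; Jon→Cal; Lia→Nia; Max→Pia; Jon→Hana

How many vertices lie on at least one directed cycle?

A vertex is on a directed cycle iff it belongs to a strongly connected component of size ≥ 2 (or has a self-loop).
The vertices on cycles are {Ava, Cal, Dee, Fay, Ivy, Lia, Nia, Hana} — 8 in total.

8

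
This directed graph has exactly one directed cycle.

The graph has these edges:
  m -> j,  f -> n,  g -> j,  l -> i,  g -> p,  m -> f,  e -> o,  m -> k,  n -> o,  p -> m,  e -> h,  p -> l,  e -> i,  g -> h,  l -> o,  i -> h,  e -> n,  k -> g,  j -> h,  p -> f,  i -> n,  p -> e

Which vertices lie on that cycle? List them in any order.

DFS with gray/black marking from k:
k gray
  g gray
    h gray
    h black
    p gray
      l gray
        i gray
          i→h: h black — skip
          n gray
            o gray
            o black
          n black
        i black
        l→o: o black — skip
      l black
      m gray
        f gray
          f→n: n black — skip
        f black
        m→k: k is gray → back edge
Back edge closes the cycle k → g → p → m → k; its vertices are {g, k, m, p}.

g, k, m, p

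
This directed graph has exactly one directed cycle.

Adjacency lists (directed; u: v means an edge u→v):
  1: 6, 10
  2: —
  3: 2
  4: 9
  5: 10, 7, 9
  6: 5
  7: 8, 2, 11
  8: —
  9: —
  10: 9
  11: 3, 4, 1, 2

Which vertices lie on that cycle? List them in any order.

1, 5, 6, 7, 11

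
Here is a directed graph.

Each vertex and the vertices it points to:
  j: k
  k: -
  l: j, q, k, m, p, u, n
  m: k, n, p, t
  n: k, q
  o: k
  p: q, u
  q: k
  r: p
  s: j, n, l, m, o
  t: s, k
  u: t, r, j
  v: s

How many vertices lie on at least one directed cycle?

7

A vertex is on a directed cycle iff it belongs to a strongly connected component of size ≥ 2 (or has a self-loop).
The vertices on cycles are {l, m, p, r, s, t, u} — 7 in total.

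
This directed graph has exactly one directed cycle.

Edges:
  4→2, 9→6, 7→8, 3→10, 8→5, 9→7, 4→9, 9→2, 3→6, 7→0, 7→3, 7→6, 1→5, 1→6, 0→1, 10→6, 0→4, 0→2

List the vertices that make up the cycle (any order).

DFS with gray/black marking from 9:
9 gray
  2 gray
  2 black
  7 gray
    3 gray
      10 gray
        6 gray
        6 black
      10 black
      3→6: 6 black — skip
    3 black
    8 gray
      5 gray
      5 black
    8 black
    7→6: 6 black — skip
    0 gray
      1 gray
        1→5: 5 black — skip
        1→6: 6 black — skip
      1 black
      4 gray
        4→9: 9 is gray → back edge
Back edge closes the cycle 9 → 7 → 0 → 4 → 9; its vertices are {0, 4, 7, 9}.

0, 4, 7, 9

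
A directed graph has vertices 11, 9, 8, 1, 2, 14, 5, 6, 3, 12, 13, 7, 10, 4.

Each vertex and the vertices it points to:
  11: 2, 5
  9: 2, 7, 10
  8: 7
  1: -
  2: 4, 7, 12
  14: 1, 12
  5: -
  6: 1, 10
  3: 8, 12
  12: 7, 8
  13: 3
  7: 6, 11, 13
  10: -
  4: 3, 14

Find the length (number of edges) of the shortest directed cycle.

3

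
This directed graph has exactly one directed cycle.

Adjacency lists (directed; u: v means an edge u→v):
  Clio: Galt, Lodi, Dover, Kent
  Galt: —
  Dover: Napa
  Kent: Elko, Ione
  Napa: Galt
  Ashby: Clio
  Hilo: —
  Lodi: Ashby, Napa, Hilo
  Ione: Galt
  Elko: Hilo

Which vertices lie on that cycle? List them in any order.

DFS with gray/black marking from Ashby:
Ashby gray
  Clio gray
    Galt gray
    Galt black
    Lodi gray
      Lodi→Ashby: Ashby is gray → back edge
Back edge closes the cycle Ashby → Clio → Lodi → Ashby; its vertices are {Clio, Lodi, Ashby}.

Clio, Lodi, Ashby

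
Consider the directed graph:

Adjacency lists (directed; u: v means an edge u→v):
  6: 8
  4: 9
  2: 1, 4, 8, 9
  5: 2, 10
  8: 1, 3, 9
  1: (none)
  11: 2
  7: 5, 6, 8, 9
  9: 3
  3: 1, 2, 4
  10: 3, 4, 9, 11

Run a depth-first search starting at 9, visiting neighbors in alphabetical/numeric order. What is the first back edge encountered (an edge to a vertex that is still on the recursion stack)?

DFS from 9 (visiting neighbors in alphabetical/numeric order); mark gray on enter, black on exit:
9 gray
  3 gray
    1 gray
    1 black
    2 gray
      2→1: 1 black — skip
      4 gray
        4→9: 9 is gray → back edge
First back edge: 4 → 9.

4→9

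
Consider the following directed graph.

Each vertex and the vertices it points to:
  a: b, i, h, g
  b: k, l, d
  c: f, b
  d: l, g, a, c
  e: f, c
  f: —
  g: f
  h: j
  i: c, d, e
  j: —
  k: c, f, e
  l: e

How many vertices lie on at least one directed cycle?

8

A vertex is on a directed cycle iff it belongs to a strongly connected component of size ≥ 2 (or has a self-loop).
The vertices on cycles are {a, b, c, d, e, i, k, l} — 8 in total.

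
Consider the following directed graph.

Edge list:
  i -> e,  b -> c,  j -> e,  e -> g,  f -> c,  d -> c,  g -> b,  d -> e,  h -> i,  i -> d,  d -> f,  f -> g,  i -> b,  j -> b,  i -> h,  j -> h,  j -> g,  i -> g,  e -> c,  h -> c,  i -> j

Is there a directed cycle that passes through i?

Yes

i is on a cycle iff i can reach itself via ≥1 edge.
i → h → i — yes.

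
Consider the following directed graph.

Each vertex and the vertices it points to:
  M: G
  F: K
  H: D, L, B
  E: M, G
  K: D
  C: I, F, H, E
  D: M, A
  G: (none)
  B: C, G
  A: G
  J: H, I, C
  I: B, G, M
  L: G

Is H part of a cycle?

Yes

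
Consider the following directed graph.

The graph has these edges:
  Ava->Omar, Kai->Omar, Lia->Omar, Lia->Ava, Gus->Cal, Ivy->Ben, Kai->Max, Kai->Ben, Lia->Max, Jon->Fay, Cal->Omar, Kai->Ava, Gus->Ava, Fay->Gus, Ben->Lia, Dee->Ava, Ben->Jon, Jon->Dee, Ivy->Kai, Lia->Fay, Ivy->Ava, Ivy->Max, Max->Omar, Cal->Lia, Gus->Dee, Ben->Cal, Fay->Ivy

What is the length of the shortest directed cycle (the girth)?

4

For each vertex v, BFS finds the shortest path from v back to v.
The shortest such closed walk is Fay → Ivy → Ben → Jon → Fay, length 4.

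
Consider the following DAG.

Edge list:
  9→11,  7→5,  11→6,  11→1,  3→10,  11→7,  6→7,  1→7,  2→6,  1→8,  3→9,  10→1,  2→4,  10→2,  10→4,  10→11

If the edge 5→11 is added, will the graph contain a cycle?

Yes

Adding 5→11 creates a cycle iff 11 can already reach 5.
Path from 11: 11 → 7 → 5.
So 11 → … → 5 → 11 is a cycle.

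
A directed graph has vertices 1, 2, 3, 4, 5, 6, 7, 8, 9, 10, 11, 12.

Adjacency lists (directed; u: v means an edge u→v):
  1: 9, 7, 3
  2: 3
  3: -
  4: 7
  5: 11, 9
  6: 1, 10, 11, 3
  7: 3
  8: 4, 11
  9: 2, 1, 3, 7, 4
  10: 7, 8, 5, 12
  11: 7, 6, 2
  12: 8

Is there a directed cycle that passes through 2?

No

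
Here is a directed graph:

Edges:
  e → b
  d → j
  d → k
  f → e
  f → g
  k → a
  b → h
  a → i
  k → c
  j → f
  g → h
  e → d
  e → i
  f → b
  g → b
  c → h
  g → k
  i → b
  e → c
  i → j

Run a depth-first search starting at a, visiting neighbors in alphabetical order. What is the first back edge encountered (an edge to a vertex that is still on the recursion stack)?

DFS from a (visiting neighbors in alphabetical order); mark gray on enter, black on exit:
a gray
  i gray
    b gray
      h gray
      h black
    b black
    j gray
      f gray
        f→b: b black — skip
        e gray
          e→b: b black — skip
          c gray
            c→h: h black — skip
          c black
          d gray
            d→j: j is gray → back edge
First back edge: d → j.

d→j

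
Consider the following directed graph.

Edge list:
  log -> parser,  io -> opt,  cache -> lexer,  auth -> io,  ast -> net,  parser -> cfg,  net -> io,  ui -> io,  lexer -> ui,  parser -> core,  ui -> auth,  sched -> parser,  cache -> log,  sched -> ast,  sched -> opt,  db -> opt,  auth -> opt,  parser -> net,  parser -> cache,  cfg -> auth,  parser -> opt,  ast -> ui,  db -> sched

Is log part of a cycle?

Yes

log is on a cycle iff log can reach itself via ≥1 edge.
log → parser → cache → log — yes.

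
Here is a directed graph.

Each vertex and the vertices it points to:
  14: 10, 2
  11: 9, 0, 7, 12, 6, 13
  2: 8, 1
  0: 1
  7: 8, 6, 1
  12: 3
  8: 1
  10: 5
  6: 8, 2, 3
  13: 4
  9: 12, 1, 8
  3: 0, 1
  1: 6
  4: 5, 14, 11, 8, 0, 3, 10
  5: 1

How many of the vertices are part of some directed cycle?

9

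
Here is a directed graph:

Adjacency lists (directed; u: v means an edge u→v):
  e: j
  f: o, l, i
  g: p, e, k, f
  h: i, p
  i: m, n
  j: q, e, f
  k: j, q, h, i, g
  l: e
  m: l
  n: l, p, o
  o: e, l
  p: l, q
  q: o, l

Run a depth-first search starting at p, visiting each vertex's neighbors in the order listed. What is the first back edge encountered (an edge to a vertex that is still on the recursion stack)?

o->e

DFS from p (visiting each vertex's neighbors in the order listed); mark gray on enter, black on exit:
p gray
  l gray
    e gray
      j gray
        q gray
          o gray
            o→e: e is gray → back edge
First back edge: o → e.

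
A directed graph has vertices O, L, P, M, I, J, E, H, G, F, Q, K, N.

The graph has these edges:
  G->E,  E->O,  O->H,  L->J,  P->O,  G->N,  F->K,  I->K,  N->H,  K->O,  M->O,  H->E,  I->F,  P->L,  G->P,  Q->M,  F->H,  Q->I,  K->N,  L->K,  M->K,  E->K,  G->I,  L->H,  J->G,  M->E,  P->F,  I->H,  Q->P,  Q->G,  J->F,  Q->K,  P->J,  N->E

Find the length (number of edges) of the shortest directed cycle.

3

For each vertex v, BFS finds the shortest path from v back to v.
The shortest such closed walk is G → P → J → G, length 3.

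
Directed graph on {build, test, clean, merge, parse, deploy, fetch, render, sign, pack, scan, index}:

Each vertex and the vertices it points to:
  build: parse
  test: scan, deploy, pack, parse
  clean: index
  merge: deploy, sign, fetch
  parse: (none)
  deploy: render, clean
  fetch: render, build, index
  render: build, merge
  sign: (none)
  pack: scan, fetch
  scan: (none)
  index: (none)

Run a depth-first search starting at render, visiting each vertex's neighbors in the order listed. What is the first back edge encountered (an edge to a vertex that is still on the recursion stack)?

DFS from render (visiting each vertex's neighbors in the order listed); mark gray on enter, black on exit:
render gray
  build gray
    parse gray
    parse black
  build black
  merge gray
    deploy gray
      deploy→render: render is gray → back edge
First back edge: deploy → render.

deploy->render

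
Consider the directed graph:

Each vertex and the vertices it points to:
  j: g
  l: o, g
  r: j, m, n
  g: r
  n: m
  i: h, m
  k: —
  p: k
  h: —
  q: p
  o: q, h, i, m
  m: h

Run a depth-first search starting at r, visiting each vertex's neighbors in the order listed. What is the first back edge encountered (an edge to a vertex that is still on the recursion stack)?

g→r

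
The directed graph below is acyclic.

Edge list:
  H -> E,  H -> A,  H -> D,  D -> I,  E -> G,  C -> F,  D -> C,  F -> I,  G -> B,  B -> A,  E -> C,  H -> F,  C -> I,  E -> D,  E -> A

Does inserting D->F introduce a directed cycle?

No

Adding D→F creates a cycle iff F can already reach D.
Explore from F: no path reaches D. The graph stays acyclic.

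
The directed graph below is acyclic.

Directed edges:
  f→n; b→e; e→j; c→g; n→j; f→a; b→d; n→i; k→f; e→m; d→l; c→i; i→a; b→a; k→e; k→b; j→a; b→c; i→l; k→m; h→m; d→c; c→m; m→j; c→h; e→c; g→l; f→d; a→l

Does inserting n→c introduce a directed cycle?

No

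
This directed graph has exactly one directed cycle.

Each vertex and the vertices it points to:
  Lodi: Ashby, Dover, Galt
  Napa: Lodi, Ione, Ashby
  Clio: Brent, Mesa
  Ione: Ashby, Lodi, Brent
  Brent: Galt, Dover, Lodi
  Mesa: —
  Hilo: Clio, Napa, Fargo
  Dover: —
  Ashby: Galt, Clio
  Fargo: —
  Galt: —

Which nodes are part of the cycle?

Clio, Lodi, Ashby, Brent

DFS with gray/black marking from Clio:
Clio gray
  Brent gray
    Galt gray
    Galt black
    Dover gray
    Dover black
    Lodi gray
      Ashby gray
        Ashby→Galt: Galt black — skip
        Ashby→Clio: Clio is gray → back edge
Back edge closes the cycle Clio → Brent → Lodi → Ashby → Clio; its vertices are {Clio, Lodi, Ashby, Brent}.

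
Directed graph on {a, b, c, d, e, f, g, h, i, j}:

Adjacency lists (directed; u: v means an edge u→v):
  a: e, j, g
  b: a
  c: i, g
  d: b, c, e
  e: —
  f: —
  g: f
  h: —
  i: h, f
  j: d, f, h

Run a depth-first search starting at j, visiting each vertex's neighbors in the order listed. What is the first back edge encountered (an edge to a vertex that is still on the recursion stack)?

a→j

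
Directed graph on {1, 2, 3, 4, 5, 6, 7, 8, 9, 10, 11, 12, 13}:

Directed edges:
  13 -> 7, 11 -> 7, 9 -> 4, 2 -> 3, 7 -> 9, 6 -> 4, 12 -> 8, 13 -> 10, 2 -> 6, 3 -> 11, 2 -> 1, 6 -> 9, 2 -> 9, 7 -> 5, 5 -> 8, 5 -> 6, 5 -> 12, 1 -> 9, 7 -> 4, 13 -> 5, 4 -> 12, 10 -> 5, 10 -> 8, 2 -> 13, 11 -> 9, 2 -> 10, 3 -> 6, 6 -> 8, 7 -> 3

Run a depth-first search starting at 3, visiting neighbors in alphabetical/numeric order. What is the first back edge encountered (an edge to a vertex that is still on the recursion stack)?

DFS from 3 (visiting neighbors in alphabetical/numeric order); mark gray on enter, black on exit:
3 gray
  6 gray
    4 gray
      12 gray
        8 gray
        8 black
      12 black
    4 black
    6→8: 8 black — skip
    9 gray
      9→4: 4 black — skip
    9 black
  6 black
  11 gray
    7 gray
      7→3: 3 is gray → back edge
First back edge: 7 → 3.

7→3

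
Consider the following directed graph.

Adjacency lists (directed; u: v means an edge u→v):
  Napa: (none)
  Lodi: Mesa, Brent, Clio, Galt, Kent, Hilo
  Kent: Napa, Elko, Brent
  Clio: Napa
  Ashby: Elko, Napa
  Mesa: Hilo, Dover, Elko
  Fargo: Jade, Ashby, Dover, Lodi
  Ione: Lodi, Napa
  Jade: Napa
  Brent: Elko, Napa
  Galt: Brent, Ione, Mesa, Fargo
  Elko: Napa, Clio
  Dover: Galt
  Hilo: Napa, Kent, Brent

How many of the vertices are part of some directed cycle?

A vertex is on a directed cycle iff it belongs to a strongly connected component of size ≥ 2 (or has a self-loop).
The vertices on cycles are {Galt, Ione, Lodi, Mesa, Dover, Fargo} — 6 in total.

6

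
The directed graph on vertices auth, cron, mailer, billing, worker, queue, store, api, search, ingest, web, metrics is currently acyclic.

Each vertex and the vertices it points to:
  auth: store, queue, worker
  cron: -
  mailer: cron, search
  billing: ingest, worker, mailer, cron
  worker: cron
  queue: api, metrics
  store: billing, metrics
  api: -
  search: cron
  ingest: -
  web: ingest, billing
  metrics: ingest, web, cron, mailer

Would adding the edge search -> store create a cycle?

Yes

Adding search→store creates a cycle iff store can already reach search.
Path from store: store → billing → mailer → search.
So store → … → search → store is a cycle.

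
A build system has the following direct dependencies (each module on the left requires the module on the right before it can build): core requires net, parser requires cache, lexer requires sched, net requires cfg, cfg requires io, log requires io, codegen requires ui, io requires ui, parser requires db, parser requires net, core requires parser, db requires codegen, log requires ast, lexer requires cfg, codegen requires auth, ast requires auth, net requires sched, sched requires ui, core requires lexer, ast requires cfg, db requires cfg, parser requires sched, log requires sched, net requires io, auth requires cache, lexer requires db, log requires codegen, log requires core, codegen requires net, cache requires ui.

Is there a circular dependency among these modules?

DFS with white/gray/black marking, starting from net:
net gray
  io gray
    ui gray
    ui black
  io black
  cfg gray
    cfg→io: io black — skip
  cfg black
  sched gray
    sched→ui: ui black — skip
  sched black
net black
ast gray
  ast→cfg: cfg black — skip
  auth gray
    cache gray
      cache→ui: ui black — skip
    cache black
  auth black
ast black
log gray
  log→ast: ast black — skip
  codegen gray
    codegen→net: net black — skip
    codegen→ui: ui black — skip
    codegen→auth: auth black — skip
  codegen black
  log→sched: sched black — skip
  core gray
    parser gray
      parser→net: net black — skip
      parser→cache: cache black — skip
      parser→sched: sched black — skip
      db gray
        db→cfg: cfg black — skip
        db→codegen: codegen black — skip
      db black
    parser black
    core→net: net black — skip
    lexer gray
      lexer→db: db black — skip
      lexer→sched: sched black — skip
      lexer→cfg: cfg black — skip
    lexer black
  core black
  log→io: io black — skip
log black
Every edge goes to a white or black vertex — no back edge, so the graph is acyclic.

No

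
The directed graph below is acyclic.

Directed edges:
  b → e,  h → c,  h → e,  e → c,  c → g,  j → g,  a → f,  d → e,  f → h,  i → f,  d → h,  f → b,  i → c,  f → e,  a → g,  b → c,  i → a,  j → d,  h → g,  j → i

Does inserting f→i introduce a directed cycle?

Adding f→i creates a cycle iff i can already reach f.
Path from i: i → f.
So i → … → f → i is a cycle.

Yes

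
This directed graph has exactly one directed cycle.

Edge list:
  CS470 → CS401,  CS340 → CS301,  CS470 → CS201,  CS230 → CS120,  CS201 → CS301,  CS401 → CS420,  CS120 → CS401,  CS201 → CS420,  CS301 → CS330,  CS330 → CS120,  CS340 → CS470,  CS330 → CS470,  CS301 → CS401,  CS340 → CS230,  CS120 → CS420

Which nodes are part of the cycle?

DFS with gray/black marking from CS301:
CS301 gray
  CS330 gray
    CS470 gray
      CS401 gray
        CS420 gray
        CS420 black
      CS401 black
      CS201 gray
        CS201→CS301: CS301 is gray → back edge
Back edge closes the cycle CS301 → CS330 → CS470 → CS201 → CS301; its vertices are {CS201, CS301, CS330, CS470}.

CS201, CS301, CS330, CS470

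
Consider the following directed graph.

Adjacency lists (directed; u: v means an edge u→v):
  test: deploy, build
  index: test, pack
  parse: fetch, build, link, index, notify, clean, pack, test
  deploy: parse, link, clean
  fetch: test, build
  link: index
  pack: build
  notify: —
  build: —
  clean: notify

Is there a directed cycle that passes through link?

Yes

link is on a cycle iff link can reach itself via ≥1 edge.
link → index → test → deploy → link — yes.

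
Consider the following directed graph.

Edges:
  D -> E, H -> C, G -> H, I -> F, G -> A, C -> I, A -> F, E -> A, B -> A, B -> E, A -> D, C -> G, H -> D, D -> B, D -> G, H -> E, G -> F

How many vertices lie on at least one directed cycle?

A vertex is on a directed cycle iff it belongs to a strongly connected component of size ≥ 2 (or has a self-loop).
The vertices on cycles are {A, B, C, D, E, G, H} — 7 in total.

7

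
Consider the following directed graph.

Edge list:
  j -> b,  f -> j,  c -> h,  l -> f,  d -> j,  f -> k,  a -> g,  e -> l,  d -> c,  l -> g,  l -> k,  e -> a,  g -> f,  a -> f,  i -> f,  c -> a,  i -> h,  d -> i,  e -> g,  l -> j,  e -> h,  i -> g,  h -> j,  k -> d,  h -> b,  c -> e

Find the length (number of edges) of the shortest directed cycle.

4

For each vertex v, BFS finds the shortest path from v back to v.
The shortest such closed walk is d → i → f → k → d, length 4.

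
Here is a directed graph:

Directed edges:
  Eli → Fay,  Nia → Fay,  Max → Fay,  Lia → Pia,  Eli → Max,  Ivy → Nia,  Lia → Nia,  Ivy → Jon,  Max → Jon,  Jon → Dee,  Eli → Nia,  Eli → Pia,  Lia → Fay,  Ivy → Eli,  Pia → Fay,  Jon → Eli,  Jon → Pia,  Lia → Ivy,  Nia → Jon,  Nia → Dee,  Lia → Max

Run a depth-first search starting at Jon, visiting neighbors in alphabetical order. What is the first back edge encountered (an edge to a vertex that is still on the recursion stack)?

DFS from Jon (visiting neighbors in alphabetical order); mark gray on enter, black on exit:
Jon gray
  Dee gray
  Dee black
  Eli gray
    Fay gray
    Fay black
    Max gray
      Max→Fay: Fay black — skip
      Max→Jon: Jon is gray → back edge
First back edge: Max → Jon.

Max→Jon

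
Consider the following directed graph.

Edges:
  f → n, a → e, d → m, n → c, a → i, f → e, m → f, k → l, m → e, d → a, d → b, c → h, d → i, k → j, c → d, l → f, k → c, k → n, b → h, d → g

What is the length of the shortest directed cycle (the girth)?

5

For each vertex v, BFS finds the shortest path from v back to v.
The shortest such closed walk is n → c → d → m → f → n, length 5.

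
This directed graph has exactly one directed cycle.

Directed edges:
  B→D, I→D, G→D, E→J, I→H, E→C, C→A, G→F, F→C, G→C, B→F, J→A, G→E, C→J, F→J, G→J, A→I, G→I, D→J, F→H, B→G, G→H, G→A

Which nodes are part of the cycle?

DFS with gray/black marking from I:
I gray
  H gray
  H black
  D gray
    J gray
      A gray
        A→I: I is gray → back edge
Back edge closes the cycle I → D → J → A → I; its vertices are {A, D, I, J}.

A, D, I, J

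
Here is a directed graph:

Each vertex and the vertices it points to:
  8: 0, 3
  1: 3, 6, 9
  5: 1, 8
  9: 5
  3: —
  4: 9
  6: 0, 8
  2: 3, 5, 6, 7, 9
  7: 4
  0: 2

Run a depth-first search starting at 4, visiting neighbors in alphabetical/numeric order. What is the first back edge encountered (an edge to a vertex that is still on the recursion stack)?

DFS from 4 (visiting neighbors in alphabetical/numeric order); mark gray on enter, black on exit:
4 gray
  9 gray
    5 gray
      1 gray
        3 gray
        3 black
        6 gray
          0 gray
            2 gray
              2→3: 3 black — skip
              2→5: 5 is gray → back edge
First back edge: 2 → 5.

2->5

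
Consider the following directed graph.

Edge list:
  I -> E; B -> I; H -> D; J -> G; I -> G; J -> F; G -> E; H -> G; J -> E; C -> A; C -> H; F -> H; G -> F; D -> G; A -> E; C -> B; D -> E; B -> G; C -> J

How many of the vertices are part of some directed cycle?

A vertex is on a directed cycle iff it belongs to a strongly connected component of size ≥ 2 (or has a self-loop).
The vertices on cycles are {D, F, G, H} — 4 in total.

4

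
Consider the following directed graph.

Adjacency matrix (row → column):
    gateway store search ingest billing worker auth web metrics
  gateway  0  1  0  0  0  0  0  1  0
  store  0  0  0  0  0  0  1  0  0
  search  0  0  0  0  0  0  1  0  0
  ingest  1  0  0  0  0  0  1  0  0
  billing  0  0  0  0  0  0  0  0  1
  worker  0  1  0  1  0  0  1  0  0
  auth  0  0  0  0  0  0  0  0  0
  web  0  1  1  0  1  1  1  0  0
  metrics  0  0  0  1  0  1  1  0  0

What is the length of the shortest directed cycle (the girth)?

For each vertex v, BFS finds the shortest path from v back to v.
The shortest such closed walk is gateway → web → worker → ingest → gateway, length 4.

4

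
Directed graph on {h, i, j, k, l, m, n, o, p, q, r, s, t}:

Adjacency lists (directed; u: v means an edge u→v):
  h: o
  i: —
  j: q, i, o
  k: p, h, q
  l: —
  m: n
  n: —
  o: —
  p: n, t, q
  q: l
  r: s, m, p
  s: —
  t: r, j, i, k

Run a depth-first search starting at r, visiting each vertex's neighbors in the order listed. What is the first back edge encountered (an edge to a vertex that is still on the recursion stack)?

t→r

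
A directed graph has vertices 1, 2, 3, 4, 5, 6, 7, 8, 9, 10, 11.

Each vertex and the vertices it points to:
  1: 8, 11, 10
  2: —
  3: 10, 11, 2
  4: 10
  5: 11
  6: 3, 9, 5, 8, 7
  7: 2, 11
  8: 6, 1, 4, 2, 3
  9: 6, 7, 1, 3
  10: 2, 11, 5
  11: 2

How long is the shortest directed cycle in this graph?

2

For each vertex v, BFS finds the shortest path from v back to v.
The shortest such closed walk is 6 → 9 → 6, length 2.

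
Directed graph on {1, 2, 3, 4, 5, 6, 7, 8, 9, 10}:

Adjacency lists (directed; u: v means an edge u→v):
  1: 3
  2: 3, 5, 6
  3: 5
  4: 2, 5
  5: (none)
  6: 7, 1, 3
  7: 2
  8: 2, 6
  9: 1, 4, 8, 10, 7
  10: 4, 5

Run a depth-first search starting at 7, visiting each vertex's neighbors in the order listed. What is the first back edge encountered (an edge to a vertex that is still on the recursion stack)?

6->7

DFS from 7 (visiting each vertex's neighbors in the order listed); mark gray on enter, black on exit:
7 gray
  2 gray
    3 gray
      5 gray
      5 black
    3 black
    2→5: 5 black — skip
    6 gray
      6→7: 7 is gray → back edge
First back edge: 6 → 7.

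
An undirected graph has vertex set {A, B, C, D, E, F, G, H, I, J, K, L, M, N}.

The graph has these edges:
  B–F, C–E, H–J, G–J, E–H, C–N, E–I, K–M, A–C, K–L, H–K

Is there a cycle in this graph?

DFS, tracking each vertex's parent; an edge to a visited non-parent vertex closes a cycle.
Start from H:
visit H (parent –)
  visit J (parent H)
    visit G (parent J)
      G–J: parent, skip
    J–H: parent, skip
  visit K (parent H)
    visit M (parent K)
      M–K: parent, skip
    visit L (parent K)
      L–K: parent, skip
    K–H: parent, skip
  visit E (parent H)
    E–H: parent, skip
    visit C (parent E)
      C–E: parent, skip
      visit A (parent C)
        A–C: parent, skip
      visit N (parent C)
        N–C: parent, skip
    visit I (parent E)
      I–E: parent, skip
visit B (parent –)
  visit F (parent B)
    F–B: parent, skip
visit D (parent –)
No non-parent visited neighbor found — the graph is a forest.

No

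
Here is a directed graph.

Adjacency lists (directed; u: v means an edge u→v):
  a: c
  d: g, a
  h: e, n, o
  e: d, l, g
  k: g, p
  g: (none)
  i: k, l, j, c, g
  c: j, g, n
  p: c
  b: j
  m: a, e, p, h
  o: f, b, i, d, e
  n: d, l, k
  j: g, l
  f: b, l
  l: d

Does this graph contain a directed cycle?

DFS with white/gray/black marking, starting from d:
d gray
  g gray
  g black
  a gray
    c gray
      j gray
        j→g: g black — skip
        l gray
          l→d: d is gray → back edge
Back edge found, so a cycle exists: d → a → c → j → l → d.

Yes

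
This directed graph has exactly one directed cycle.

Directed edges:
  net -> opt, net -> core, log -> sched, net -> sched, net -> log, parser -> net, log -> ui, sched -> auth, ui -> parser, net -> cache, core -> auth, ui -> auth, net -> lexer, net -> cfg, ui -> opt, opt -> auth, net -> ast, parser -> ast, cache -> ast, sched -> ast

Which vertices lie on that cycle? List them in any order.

DFS with gray/black marking from net:
net gray
  cache gray
    ast gray
    ast black
  cache black
  core gray
    auth gray
    auth black
  core black
  sched gray
    sched→ast: ast black — skip
    sched→auth: auth black — skip
  sched black
  cfg gray
  cfg black
  opt gray
    opt→auth: auth black — skip
  opt black
  log gray
    log→sched: sched black — skip
    ui gray
      ui→opt: opt black — skip
      ui→auth: auth black — skip
      parser gray
        parser→ast: ast black — skip
        parser→net: net is gray → back edge
Back edge closes the cycle net → log → ui → parser → net; its vertices are {ui, log, net, parser}.

ui, log, net, parser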